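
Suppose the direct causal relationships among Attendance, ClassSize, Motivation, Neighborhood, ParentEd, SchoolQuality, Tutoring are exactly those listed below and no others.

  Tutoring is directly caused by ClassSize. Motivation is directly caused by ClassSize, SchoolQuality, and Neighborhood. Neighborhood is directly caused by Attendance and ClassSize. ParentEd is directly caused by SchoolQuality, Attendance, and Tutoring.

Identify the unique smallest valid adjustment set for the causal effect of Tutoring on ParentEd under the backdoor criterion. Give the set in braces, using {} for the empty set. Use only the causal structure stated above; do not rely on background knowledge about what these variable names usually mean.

{}

Variables eligible for adjustment (non-descendants of Tutoring, excluding Tutoring and ParentEd): {Attendance, ClassSize, Motivation, Neighborhood, SchoolQuality}.
Backdoor paths from Tutoring to ParentEd:
  P1: Tutoring <- ClassSize -> Neighborhood <- Attendance -> ParentEd
  P2: Tutoring <- ClassSize -> Neighborhood -> Motivation <- SchoolQuality -> ParentEd
  P3: Tutoring <- ClassSize -> Motivation <- Neighborhood <- Attendance -> ParentEd
  P4: Tutoring <- ClassSize -> Motivation <- SchoolQuality -> ParentEd
Each backdoor path contains an unconditioned collider, so every path is already blocked with the empty conditioning set:
  P1: blocked at collider Neighborhood (neither it nor any descendant is in the conditioning set).
  P2: blocked at collider Motivation (neither it nor any descendant is in the conditioning set).
  P3: blocked at collider Motivation (neither it nor any descendant is in the conditioning set).
  P4: blocked at collider Motivation (neither it nor any descendant is in the conditioning set).
The empty set is therefore the unique smallest valid set.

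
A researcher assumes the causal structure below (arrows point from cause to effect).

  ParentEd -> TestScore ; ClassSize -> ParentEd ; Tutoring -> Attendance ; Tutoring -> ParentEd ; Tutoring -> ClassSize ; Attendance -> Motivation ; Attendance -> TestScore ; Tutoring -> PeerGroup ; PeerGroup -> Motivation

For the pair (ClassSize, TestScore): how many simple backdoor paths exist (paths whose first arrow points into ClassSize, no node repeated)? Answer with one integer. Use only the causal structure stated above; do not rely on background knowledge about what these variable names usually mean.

A backdoor path from ClassSize to TestScore is any simple undirected path whose first edge points into ClassSize (i.e. leaves ClassSize via a parent).
Parents of ClassSize: {Tutoring}.
Enumerating:
  P1: ClassSize <- Tutoring -> ParentEd -> TestScore
  P2: ClassSize <- Tutoring -> Attendance -> TestScore
  P3: ClassSize <- Tutoring -> PeerGroup -> Motivation <- Attendance -> TestScore
That exhausts the simple backdoor paths. Count: 3.

3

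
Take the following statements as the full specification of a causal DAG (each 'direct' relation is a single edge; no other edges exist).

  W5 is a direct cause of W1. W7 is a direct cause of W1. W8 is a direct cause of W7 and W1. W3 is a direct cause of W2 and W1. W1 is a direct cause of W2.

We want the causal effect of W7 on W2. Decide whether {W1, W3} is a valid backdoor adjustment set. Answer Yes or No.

Backdoor paths from W7 to W2 (paths whose first edge points into W7):
  P1: W7 <- W8 -> W1 <- W3 -> W2
  P2: W7 <- W8 -> W1 -> W2
Condition 1 (no descendant of W7 in the set): FAILS — W1 is a descendant of W7.
Condition 2 (every backdoor path blocked by {W1, W3}):
  P1: blocked at fork node W3 ∈ conditioning set.
  P2: blocked at chain node W1 ∈ conditioning set.
{W1, W3} does not satisfy the backdoor criterion.

No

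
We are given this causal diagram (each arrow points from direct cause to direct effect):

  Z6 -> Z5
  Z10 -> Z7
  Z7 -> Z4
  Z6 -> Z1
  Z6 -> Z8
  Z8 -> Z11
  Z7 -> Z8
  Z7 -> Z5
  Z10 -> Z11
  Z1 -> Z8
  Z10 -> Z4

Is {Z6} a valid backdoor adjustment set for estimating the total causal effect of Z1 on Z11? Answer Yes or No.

Backdoor paths from Z1 to Z11 (paths whose first edge points into Z1):
  P1: Z1 <- Z6 -> Z5 <- Z7 <- Z10 -> Z11
  P2: Z1 <- Z6 -> Z5 <- Z7 -> Z4 <- Z10 -> Z11
  P3: Z1 <- Z6 -> Z5 <- Z7 -> Z8 -> Z11
  P4: Z1 <- Z6 -> Z8 <- Z7 <- Z10 -> Z11
  P5: Z1 <- Z6 -> Z8 <- Z7 -> Z4 <- Z10 -> Z11
  P6: Z1 <- Z6 -> Z8 -> Z11
Condition 1 (no descendant of Z1 in the set): holds — descendants of Z1 are {Z11, Z8}; none are in {Z6}.
Condition 2 (every backdoor path blocked by {Z6}):
  P1: blocked at fork node Z6 ∈ conditioning set.
  P2: blocked at fork node Z6 ∈ conditioning set.
  P3: blocked at fork node Z6 ∈ conditioning set.
  P4: blocked at fork node Z6 ∈ conditioning set.
  P5: blocked at fork node Z6 ∈ conditioning set.
  P6: blocked at fork node Z6 ∈ conditioning set.
{Z6} satisfies the backdoor criterion.

Yes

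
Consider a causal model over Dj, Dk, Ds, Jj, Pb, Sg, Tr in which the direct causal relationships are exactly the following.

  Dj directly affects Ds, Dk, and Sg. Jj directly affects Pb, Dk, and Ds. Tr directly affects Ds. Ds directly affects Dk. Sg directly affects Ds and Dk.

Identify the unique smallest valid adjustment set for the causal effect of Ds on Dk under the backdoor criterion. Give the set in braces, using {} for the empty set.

Variables eligible for adjustment (non-descendants of Ds, excluding Ds and Dk): {Dj, Jj, Pb, Sg, Tr}.
Backdoor paths from Ds to Dk:
  P1: Ds <- Jj -> Dk
  P2: Ds <- Dj -> Sg -> Dk
  P3: Ds <- Dj -> Dk
  P4: Ds <- Sg <- Dj -> Dk
  P5: Ds <- Sg -> Dk
The empty set is not sufficient: P1 (Ds <- Jj -> Dk) has no collider blocking it and no conditioned non-collider, so it is open.
Try {Dj, Jj, Sg}:
  P1: blocked at fork node Jj ∈ conditioning set.
  P2: blocked at fork node Dj ∈ conditioning set.
  P3: blocked at fork node Dj ∈ conditioning set.
  P4: blocked at chain node Sg ∈ conditioning set.
  P5: blocked at fork node Sg ∈ conditioning set.
{Dj, Jj, Sg} contains no descendant of Ds and blocks every backdoor path.
Every element of {Dj, Jj, Sg} is needed (dropping Dj leaves P3 open; dropping Jj leaves P1 open; dropping Sg leaves P5 open), so no proper subset is valid.
Among all size-3 subsets of the eligible variables, only {Dj, Jj, Sg} blocks every backdoor path, so it is the unique smallest valid adjustment set.

{Dj, Jj, Sg}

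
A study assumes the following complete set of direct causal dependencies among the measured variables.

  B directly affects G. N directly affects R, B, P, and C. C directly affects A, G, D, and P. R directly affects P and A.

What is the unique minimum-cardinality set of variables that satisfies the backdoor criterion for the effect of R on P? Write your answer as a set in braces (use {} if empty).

{N}

Variables eligible for adjustment (non-descendants of R, excluding R and P): {B, C, D, G, N}.
Backdoor paths from R to P:
  P1: R <- N -> C -> P
  P2: R <- N -> B -> G <- C -> P
  P3: R <- N -> P
The empty set is not sufficient: P1 (R <- N -> C -> P) has no collider blocking it and no conditioned non-collider, so it is open.
Try {N}:
  P1: blocked at fork node N ∈ conditioning set.
  P2: blocked at fork node N ∈ conditioning set.
  P3: blocked at fork node N ∈ conditioning set.
{N} contains no descendant of R and blocks every backdoor path.
No other singleton works — e.g. {C} leaves P3 open — so {N} is the unique smallest valid adjustment set.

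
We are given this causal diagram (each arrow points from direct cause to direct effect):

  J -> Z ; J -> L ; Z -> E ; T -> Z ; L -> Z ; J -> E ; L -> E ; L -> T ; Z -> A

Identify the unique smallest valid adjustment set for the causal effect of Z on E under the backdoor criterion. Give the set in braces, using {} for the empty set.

Variables eligible for adjustment (non-descendants of Z, excluding Z and E): {J, L, T}.
Backdoor paths from Z to E:
  P1: Z <- J -> L -> E
  P2: Z <- J -> E
  P3: Z <- L <- J -> E
  P4: Z <- L -> E
  P5: Z <- T <- L <- J -> E
  P6: Z <- T <- L -> E
The empty set is not sufficient: P1 (Z <- J -> L -> E) has no collider blocking it and no conditioned non-collider, so it is open.
Try {J, L}:
  P1: blocked at fork node J ∈ conditioning set.
  P2: blocked at fork node J ∈ conditioning set.
  P3: blocked at chain node L ∈ conditioning set.
  P4: blocked at fork node L ∈ conditioning set.
  P5: blocked at chain node L ∈ conditioning set.
  P6: blocked at fork node L ∈ conditioning set.
{J, L} contains no descendant of Z and blocks every backdoor path.
Every element of {J, L} is needed (dropping J leaves P2 open; dropping L leaves P4 open), so no proper subset is valid.
Among all size-2 subsets of the eligible variables, only {J, L} blocks every backdoor path, so it is the unique smallest valid adjustment set.

{J, L}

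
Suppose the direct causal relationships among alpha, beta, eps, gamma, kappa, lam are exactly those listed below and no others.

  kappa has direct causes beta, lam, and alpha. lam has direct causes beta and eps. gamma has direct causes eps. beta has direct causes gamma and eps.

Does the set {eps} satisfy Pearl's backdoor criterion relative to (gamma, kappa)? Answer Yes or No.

Backdoor paths from gamma to kappa (paths whose first edge points into gamma):
  P1: gamma <- eps -> beta -> lam -> kappa
  P2: gamma <- eps -> beta -> kappa
  P3: gamma <- eps -> lam <- beta -> kappa
  P4: gamma <- eps -> lam -> kappa
Condition 1 (no descendant of gamma in the set): holds — descendants of gamma are {beta, kappa, lam}; none are in {eps}.
Condition 2 (every backdoor path blocked by {eps}):
  P1: blocked at fork node eps ∈ conditioning set.
  P2: blocked at fork node eps ∈ conditioning set.
  P3: blocked at fork node eps ∈ conditioning set.
  P4: blocked at fork node eps ∈ conditioning set.
{eps} satisfies the backdoor criterion.

Yes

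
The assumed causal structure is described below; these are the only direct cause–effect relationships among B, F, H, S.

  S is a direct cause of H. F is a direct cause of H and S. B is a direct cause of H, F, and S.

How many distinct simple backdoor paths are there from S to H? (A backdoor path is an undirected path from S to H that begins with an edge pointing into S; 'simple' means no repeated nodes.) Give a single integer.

4

A backdoor path from S to H is any simple undirected path whose first edge points into S (i.e. leaves S via a parent).
Parents of S: {B, F}.
Enumerating:
  P1: S <- B -> F -> H
  P2: S <- B -> H
  P3: S <- F <- B -> H
  P4: S <- F -> H
That exhausts the simple backdoor paths. Count: 4.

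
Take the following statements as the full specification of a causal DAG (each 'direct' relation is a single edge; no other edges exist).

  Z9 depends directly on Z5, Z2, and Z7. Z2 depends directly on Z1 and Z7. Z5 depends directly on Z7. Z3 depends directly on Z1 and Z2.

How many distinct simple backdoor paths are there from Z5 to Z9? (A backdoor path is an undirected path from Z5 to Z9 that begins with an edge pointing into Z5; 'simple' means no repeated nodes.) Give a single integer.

A backdoor path from Z5 to Z9 is any simple undirected path whose first edge points into Z5 (i.e. leaves Z5 via a parent).
Parents of Z5: {Z7}.
Enumerating:
  P1: Z5 <- Z7 -> Z2 -> Z9
  P2: Z5 <- Z7 -> Z9
That exhausts the simple backdoor paths. Count: 2.

2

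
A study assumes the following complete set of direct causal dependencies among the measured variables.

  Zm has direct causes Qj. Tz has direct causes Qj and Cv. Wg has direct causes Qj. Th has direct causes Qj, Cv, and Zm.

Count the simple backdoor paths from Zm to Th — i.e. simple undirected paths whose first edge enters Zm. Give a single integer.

A backdoor path from Zm to Th is any simple undirected path whose first edge points into Zm (i.e. leaves Zm via a parent).
Parents of Zm: {Qj}.
Enumerating:
  P1: Zm <- Qj -> Tz <- Cv -> Th
  P2: Zm <- Qj -> Th
That exhausts the simple backdoor paths. Count: 2.

2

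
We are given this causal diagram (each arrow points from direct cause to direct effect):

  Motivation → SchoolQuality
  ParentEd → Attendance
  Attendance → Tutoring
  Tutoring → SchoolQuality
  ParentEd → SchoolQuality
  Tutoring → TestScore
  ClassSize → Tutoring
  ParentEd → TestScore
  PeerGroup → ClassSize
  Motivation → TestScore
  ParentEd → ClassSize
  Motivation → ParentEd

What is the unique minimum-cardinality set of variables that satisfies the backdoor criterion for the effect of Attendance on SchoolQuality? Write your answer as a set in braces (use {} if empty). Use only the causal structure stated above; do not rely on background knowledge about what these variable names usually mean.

{ParentEd}

Variables eligible for adjustment (non-descendants of Attendance, excluding Attendance and SchoolQuality): {ClassSize, Motivation, ParentEd, PeerGroup}.
Backdoor paths from Attendance to SchoolQuality:
  P1: Attendance <- ParentEd <- Motivation -> SchoolQuality
  P2: Attendance <- ParentEd <- Motivation -> TestScore <- Tutoring -> SchoolQuality
  P3: Attendance <- ParentEd -> ClassSize -> Tutoring -> SchoolQuality
  P4: Attendance <- ParentEd -> ClassSize -> Tutoring -> TestScore <- Motivation -> SchoolQuality
  P5: Attendance <- ParentEd -> SchoolQuality
  P6: Attendance <- ParentEd -> TestScore <- Motivation -> SchoolQuality
  P7: Attendance <- ParentEd -> TestScore <- Tutoring -> SchoolQuality
The empty set is not sufficient: P1 (Attendance <- ParentEd <- Motivation -> SchoolQuality) has no collider blocking it and no conditioned non-collider, so it is open.
Try {ParentEd}:
  P1: blocked at chain node ParentEd ∈ conditioning set.
  P2: blocked at chain node ParentEd ∈ conditioning set.
  P3: blocked at fork node ParentEd ∈ conditioning set.
  P4: blocked at fork node ParentEd ∈ conditioning set.
  P5: blocked at fork node ParentEd ∈ conditioning set.
  P6: blocked at fork node ParentEd ∈ conditioning set.
  P7: blocked at fork node ParentEd ∈ conditioning set.
{ParentEd} contains no descendant of Attendance and blocks every backdoor path.
No other singleton works — e.g. {PeerGroup} leaves P1 open — so {ParentEd} is the unique smallest valid adjustment set.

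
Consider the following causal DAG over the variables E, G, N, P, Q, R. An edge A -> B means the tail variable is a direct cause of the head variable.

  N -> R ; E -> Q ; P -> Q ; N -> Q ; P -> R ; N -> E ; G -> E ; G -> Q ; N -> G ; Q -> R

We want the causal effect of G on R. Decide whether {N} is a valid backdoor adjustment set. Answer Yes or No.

Backdoor paths from G to R (paths whose first edge points into G):
  P1: G <- N -> E -> Q <- P -> R
  P2: G <- N -> E -> Q -> R
  P3: G <- N -> Q <- P -> R
  P4: G <- N -> Q -> R
  P5: G <- N -> R
Condition 1 (no descendant of G in the set): holds — descendants of G are {E, Q, R}; none are in {N}.
Condition 2 (every backdoor path blocked by {N}):
  P1: blocked at fork node N ∈ conditioning set.
  P2: blocked at fork node N ∈ conditioning set.
  P3: blocked at fork node N ∈ conditioning set.
  P4: blocked at fork node N ∈ conditioning set.
  P5: blocked at fork node N ∈ conditioning set.
{N} satisfies the backdoor criterion.

Yes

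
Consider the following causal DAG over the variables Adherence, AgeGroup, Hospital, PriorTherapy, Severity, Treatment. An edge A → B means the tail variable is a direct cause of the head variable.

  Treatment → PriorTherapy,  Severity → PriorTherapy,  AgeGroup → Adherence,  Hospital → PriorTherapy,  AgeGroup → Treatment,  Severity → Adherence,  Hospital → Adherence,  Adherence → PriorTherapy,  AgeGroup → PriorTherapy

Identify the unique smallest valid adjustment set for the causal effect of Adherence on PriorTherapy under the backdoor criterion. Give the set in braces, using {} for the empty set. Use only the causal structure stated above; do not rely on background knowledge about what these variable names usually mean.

Variables eligible for adjustment (non-descendants of Adherence, excluding Adherence and PriorTherapy): {AgeGroup, Hospital, Severity, Treatment}.
Backdoor paths from Adherence to PriorTherapy:
  P1: Adherence <- AgeGroup -> Treatment -> PriorTherapy
  P2: Adherence <- AgeGroup -> PriorTherapy
  P3: Adherence <- Severity -> PriorTherapy
  P4: Adherence <- Hospital -> PriorTherapy
The empty set is not sufficient: P1 (Adherence <- AgeGroup -> Treatment -> PriorTherapy) has no collider blocking it and no conditioned non-collider, so it is open.
Try {AgeGroup, Hospital, Severity}:
  P1: blocked at fork node AgeGroup ∈ conditioning set.
  P2: blocked at fork node AgeGroup ∈ conditioning set.
  P3: blocked at fork node Severity ∈ conditioning set.
  P4: blocked at fork node Hospital ∈ conditioning set.
{AgeGroup, Hospital, Severity} contains no descendant of Adherence and blocks every backdoor path.
Every element of {AgeGroup, Hospital, Severity} is needed (dropping AgeGroup leaves P1 open; dropping Hospital leaves P4 open; dropping Severity leaves P3 open), so no proper subset is valid.
Among all size-3 subsets of the eligible variables, only {AgeGroup, Hospital, Severity} blocks every backdoor path, so it is the unique smallest valid adjustment set.

{AgeGroup, Hospital, Severity}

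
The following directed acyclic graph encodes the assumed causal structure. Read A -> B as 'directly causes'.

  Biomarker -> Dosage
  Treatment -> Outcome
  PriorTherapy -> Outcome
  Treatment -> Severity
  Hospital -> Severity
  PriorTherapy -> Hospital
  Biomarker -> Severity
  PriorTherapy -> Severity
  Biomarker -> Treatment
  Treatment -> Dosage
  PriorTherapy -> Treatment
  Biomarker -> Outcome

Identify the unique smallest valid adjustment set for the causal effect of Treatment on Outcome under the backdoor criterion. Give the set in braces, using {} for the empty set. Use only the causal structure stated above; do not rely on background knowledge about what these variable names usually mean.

Variables eligible for adjustment (non-descendants of Treatment, excluding Treatment and Outcome): {Biomarker, Hospital, PriorTherapy}.
Backdoor paths from Treatment to Outcome:
  P1: Treatment <- PriorTherapy -> Hospital -> Severity <- Biomarker -> Outcome
  P2: Treatment <- PriorTherapy -> Severity <- Biomarker -> Outcome
  P3: Treatment <- PriorTherapy -> Outcome
  P4: Treatment <- Biomarker -> Severity <- PriorTherapy -> Outcome
  P5: Treatment <- Biomarker -> Severity <- Hospital <- PriorTherapy -> Outcome
  P6: Treatment <- Biomarker -> Outcome
The empty set is not sufficient: P3 (Treatment <- PriorTherapy -> Outcome) has no collider blocking it and no conditioned non-collider, so it is open.
Try {Biomarker, PriorTherapy}:
  P1: blocked at fork node PriorTherapy ∈ conditioning set.
  P2: blocked at fork node PriorTherapy ∈ conditioning set.
  P3: blocked at fork node PriorTherapy ∈ conditioning set.
  P4: blocked at fork node Biomarker ∈ conditioning set.
  P5: blocked at fork node Biomarker ∈ conditioning set.
  P6: blocked at fork node Biomarker ∈ conditioning set.
{Biomarker, PriorTherapy} contains no descendant of Treatment and blocks every backdoor path.
Every element of {Biomarker, PriorTherapy} is needed (dropping Biomarker leaves P6 open; dropping PriorTherapy leaves P3 open), so no proper subset is valid.
Among all size-2 subsets of the eligible variables, only {Biomarker, PriorTherapy} blocks every backdoor path, so it is the unique smallest valid adjustment set.

{Biomarker, PriorTherapy}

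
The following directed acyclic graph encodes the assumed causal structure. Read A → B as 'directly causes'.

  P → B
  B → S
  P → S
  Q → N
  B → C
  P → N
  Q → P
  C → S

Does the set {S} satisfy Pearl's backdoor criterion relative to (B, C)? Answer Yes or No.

Backdoor paths from B to C (paths whose first edge points into B):
  P1: B <- P -> S <- C
Condition 1 (no descendant of B in the set): FAILS — S is a descendant of B.
Condition 2 (every backdoor path blocked by {S}):
  P1: open — collider(s) S are conditioned on (or have a conditioned descendant) and no non-collider on the path is in the set.
{S} does not satisfy the backdoor criterion.

No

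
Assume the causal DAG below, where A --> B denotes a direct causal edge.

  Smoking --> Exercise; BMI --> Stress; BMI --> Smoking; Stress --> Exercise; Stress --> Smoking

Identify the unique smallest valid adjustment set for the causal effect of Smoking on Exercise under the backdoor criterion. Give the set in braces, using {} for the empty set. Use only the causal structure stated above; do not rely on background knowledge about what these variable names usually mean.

Variables eligible for adjustment (non-descendants of Smoking, excluding Smoking and Exercise): {BMI, Stress}.
Backdoor paths from Smoking to Exercise:
  P1: Smoking <- BMI -> Stress -> Exercise
  P2: Smoking <- Stress -> Exercise
The empty set is not sufficient: P1 (Smoking <- BMI -> Stress -> Exercise) has no collider blocking it and no conditioned non-collider, so it is open.
Try {Stress}:
  P1: blocked at chain node Stress ∈ conditioning set.
  P2: blocked at fork node Stress ∈ conditioning set.
{Stress} contains no descendant of Smoking and blocks every backdoor path.
No other singleton works — e.g. {BMI} leaves P2 open — so {Stress} is the unique smallest valid adjustment set.

{Stress}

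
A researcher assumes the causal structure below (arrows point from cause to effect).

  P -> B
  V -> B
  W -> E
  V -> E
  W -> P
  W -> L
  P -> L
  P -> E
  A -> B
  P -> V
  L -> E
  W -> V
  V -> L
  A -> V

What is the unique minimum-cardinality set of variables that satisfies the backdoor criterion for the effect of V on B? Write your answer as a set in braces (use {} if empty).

{A, P}

Variables eligible for adjustment (non-descendants of V, excluding V and B): {A, P, W}.
Backdoor paths from V to B:
  P1: V <- A -> B
  P2: V <- W -> P -> B
  P3: V <- W -> L <- P -> B
  P4: V <- W -> L -> E <- P -> B
  P5: V <- W -> E <- P -> B
  P6: V <- W -> E <- L <- P -> B
  P7: V <- P -> B
The empty set is not sufficient: P1 (V <- A -> B) has no collider blocking it and no conditioned non-collider, so it is open.
Try {A, P}:
  P1: blocked at fork node A ∈ conditioning set.
  P2: blocked at chain node P ∈ conditioning set.
  P3: blocked at collider L (neither it nor any descendant is in the conditioning set).
  P4: blocked at collider E (neither it nor any descendant is in the conditioning set).
  P5: blocked at collider E (neither it nor any descendant is in the conditioning set).
  P6: blocked at collider E (neither it nor any descendant is in the conditioning set).
  P7: blocked at fork node P ∈ conditioning set.
{A, P} contains no descendant of V and blocks every backdoor path.
Every element of {A, P} is needed (dropping A leaves P1 open; dropping P leaves P2 open), so no proper subset is valid.
Among all size-2 subsets of the eligible variables, only {A, P} blocks every backdoor path, so it is the unique smallest valid adjustment set.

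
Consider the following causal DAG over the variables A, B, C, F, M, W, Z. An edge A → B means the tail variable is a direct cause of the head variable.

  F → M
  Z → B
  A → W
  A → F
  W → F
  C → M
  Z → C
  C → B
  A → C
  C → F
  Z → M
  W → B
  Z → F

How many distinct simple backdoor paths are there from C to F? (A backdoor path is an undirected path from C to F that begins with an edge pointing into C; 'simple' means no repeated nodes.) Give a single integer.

A backdoor path from C to F is any simple undirected path whose first edge points into C (i.e. leaves C via a parent).
Parents of C: {A, Z}.
Enumerating:
  P1: C <- A -> W -> F
  P2: C <- A -> W -> B <- Z -> F
  P3: C <- A -> W -> B <- Z -> M <- F
  P4: C <- A -> F
  P5: C <- Z -> F
  P6: C <- Z -> B <- W <- A -> F
  P7: C <- Z -> B <- W -> F
  P8: C <- Z -> M <- F
That exhausts the simple backdoor paths. Count: 8.

8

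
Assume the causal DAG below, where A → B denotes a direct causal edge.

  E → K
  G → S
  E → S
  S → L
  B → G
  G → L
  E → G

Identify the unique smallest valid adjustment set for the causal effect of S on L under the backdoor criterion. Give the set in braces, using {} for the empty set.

Variables eligible for adjustment (non-descendants of S, excluding S and L): {B, E, G, K}.
Backdoor paths from S to L:
  P1: S <- E -> G -> L
  P2: S <- G -> L
The empty set is not sufficient: P1 (S <- E -> G -> L) has no collider blocking it and no conditioned non-collider, so it is open.
Try {G}:
  P1: blocked at chain node G ∈ conditioning set.
  P2: blocked at fork node G ∈ conditioning set.
{G} contains no descendant of S and blocks every backdoor path.
No other singleton works — e.g. {E} leaves P2 open — so {G} is the unique smallest valid adjustment set.

{G}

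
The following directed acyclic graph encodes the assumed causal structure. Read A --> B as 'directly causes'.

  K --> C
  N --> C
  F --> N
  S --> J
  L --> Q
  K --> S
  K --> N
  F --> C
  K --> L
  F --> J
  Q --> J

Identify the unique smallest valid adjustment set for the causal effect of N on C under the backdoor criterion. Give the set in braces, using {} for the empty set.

{F, K}

Variables eligible for adjustment (non-descendants of N, excluding N and C): {F, J, K, L, Q, S}.
Backdoor paths from N to C:
  P1: N <- F -> C
  P2: N <- F -> J <- S <- K -> C
  P3: N <- F -> J <- Q <- L <- K -> C
  P4: N <- K -> L -> Q -> J <- F -> C
  P5: N <- K -> S -> J <- F -> C
  P6: N <- K -> C
The empty set is not sufficient: P1 (N <- F -> C) has no collider blocking it and no conditioned non-collider, so it is open.
Try {F, K}:
  P1: blocked at fork node F ∈ conditioning set.
  P2: blocked at fork node F ∈ conditioning set.
  P3: blocked at fork node F ∈ conditioning set.
  P4: blocked at fork node K ∈ conditioning set.
  P5: blocked at fork node K ∈ conditioning set.
  P6: blocked at fork node K ∈ conditioning set.
{F, K} contains no descendant of N and blocks every backdoor path.
Every element of {F, K} is needed (dropping F leaves P1 open; dropping K leaves P6 open), so no proper subset is valid.
Among all size-2 subsets of the eligible variables, only {F, K} blocks every backdoor path, so it is the unique smallest valid adjustment set.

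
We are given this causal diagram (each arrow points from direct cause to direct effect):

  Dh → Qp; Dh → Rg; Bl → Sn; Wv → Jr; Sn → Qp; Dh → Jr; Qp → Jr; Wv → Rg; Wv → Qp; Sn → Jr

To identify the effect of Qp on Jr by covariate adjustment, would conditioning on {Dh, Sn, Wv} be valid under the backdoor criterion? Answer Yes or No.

Yes

Backdoor paths from Qp to Jr (paths whose first edge points into Qp):
  P1: Qp <- Dh -> Jr
  P2: Qp <- Dh -> Rg <- Wv -> Jr
  P3: Qp <- Sn -> Jr
  P4: Qp <- Wv -> Jr
  P5: Qp <- Wv -> Rg <- Dh -> Jr
Condition 1 (no descendant of Qp in the set): holds — descendants of Qp are {Jr}; none are in {Dh, Sn, Wv}.
Condition 2 (every backdoor path blocked by {Dh, Sn, Wv}):
  P1: blocked at fork node Dh ∈ conditioning set.
  P2: blocked at fork node Dh ∈ conditioning set.
  P3: blocked at fork node Sn ∈ conditioning set.
  P4: blocked at fork node Wv ∈ conditioning set.
  P5: blocked at fork node Wv ∈ conditioning set.
{Dh, Sn, Wv} satisfies the backdoor criterion.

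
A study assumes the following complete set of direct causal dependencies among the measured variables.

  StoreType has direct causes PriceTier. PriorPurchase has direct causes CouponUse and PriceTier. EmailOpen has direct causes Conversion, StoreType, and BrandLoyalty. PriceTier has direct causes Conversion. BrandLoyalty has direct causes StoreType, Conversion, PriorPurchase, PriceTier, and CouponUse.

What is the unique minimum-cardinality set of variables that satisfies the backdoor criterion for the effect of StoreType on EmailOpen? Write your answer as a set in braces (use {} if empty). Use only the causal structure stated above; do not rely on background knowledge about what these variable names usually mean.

Variables eligible for adjustment (non-descendants of StoreType, excluding StoreType and EmailOpen): {Conversion, CouponUse, PriceTier, PriorPurchase}.
Backdoor paths from StoreType to EmailOpen:
  P1: StoreType <- PriceTier <- Conversion -> BrandLoyalty -> EmailOpen
  P2: StoreType <- PriceTier <- Conversion -> EmailOpen
  P3: StoreType <- PriceTier -> PriorPurchase <- CouponUse -> BrandLoyalty <- Conversion -> EmailOpen
  P4: StoreType <- PriceTier -> PriorPurchase <- CouponUse -> BrandLoyalty -> EmailOpen
  P5: StoreType <- PriceTier -> PriorPurchase -> BrandLoyalty <- Conversion -> EmailOpen
  P6: StoreType <- PriceTier -> PriorPurchase -> BrandLoyalty -> EmailOpen
  P7: StoreType <- PriceTier -> BrandLoyalty <- Conversion -> EmailOpen
  P8: StoreType <- PriceTier -> BrandLoyalty -> EmailOpen
The empty set is not sufficient: P1 (StoreType <- PriceTier <- Conversion -> BrandLoyalty -> EmailOpen) has no collider blocking it and no conditioned non-collider, so it is open.
Try {PriceTier}:
  P1: blocked at chain node PriceTier ∈ conditioning set.
  P2: blocked at chain node PriceTier ∈ conditioning set.
  P3: blocked at fork node PriceTier ∈ conditioning set.
  P4: blocked at fork node PriceTier ∈ conditioning set.
  P5: blocked at fork node PriceTier ∈ conditioning set.
  P6: blocked at fork node PriceTier ∈ conditioning set.
  P7: blocked at fork node PriceTier ∈ conditioning set.
  P8: blocked at fork node PriceTier ∈ conditioning set.
{PriceTier} contains no descendant of StoreType and blocks every backdoor path.
No other singleton works — e.g. {CouponUse} leaves P1 open — so {PriceTier} is the unique smallest valid adjustment set.

{PriceTier}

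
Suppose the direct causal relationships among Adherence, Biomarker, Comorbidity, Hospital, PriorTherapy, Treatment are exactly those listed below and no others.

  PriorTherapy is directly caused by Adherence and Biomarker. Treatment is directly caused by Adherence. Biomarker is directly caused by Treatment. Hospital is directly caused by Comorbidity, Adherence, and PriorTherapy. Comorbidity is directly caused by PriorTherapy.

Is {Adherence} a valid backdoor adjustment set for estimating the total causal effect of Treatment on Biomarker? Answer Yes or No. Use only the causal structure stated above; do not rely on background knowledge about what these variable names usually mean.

Backdoor paths from Treatment to Biomarker (paths whose first edge points into Treatment):
  P1: Treatment <- Adherence -> PriorTherapy <- Biomarker
  P2: Treatment <- Adherence -> Hospital <- PriorTherapy <- Biomarker
  P3: Treatment <- Adherence -> Hospital <- Comorbidity <- PriorTherapy <- Biomarker
Condition 1 (no descendant of Treatment in the set): holds — descendants of Treatment are {Biomarker, Comorbidity, Hospital, PriorTherapy}; none are in {Adherence}.
Condition 2 (every backdoor path blocked by {Adherence}):
  P1: blocked at fork node Adherence ∈ conditioning set.
  P2: blocked at fork node Adherence ∈ conditioning set.
  P3: blocked at fork node Adherence ∈ conditioning set.
{Adherence} satisfies the backdoor criterion.

Yes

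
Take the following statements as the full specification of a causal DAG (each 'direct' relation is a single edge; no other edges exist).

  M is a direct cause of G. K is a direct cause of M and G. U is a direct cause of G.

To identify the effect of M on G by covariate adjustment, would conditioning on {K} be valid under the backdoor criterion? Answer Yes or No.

Yes

Backdoor paths from M to G (paths whose first edge points into M):
  P1: M <- K -> G
Condition 1 (no descendant of M in the set): holds — descendants of M are {G}; none are in {K}.
Condition 2 (every backdoor path blocked by {K}):
  P1: blocked at fork node K ∈ conditioning set.
{K} satisfies the backdoor criterion.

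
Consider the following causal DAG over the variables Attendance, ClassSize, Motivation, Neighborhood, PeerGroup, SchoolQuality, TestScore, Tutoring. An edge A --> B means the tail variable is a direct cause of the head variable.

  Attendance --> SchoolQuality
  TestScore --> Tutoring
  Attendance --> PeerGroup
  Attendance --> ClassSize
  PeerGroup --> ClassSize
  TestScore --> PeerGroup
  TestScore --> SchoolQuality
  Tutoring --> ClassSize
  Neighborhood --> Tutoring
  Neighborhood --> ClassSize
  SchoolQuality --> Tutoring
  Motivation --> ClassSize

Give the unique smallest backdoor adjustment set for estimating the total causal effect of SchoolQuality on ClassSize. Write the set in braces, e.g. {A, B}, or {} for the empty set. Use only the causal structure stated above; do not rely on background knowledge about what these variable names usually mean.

{Attendance, TestScore}

Variables eligible for adjustment (non-descendants of SchoolQuality, excluding SchoolQuality and ClassSize): {Attendance, Motivation, Neighborhood, PeerGroup, TestScore}.
Backdoor paths from SchoolQuality to ClassSize:
  P1: SchoolQuality <- Attendance -> PeerGroup <- TestScore -> Tutoring <- Neighborhood -> ClassSize
  P2: SchoolQuality <- Attendance -> PeerGroup <- TestScore -> Tutoring -> ClassSize
  P3: SchoolQuality <- Attendance -> PeerGroup -> ClassSize
  P4: SchoolQuality <- Attendance -> ClassSize
  P5: SchoolQuality <- TestScore -> PeerGroup <- Attendance -> ClassSize
  P6: SchoolQuality <- TestScore -> PeerGroup -> ClassSize
  P7: SchoolQuality <- TestScore -> Tutoring <- Neighborhood -> ClassSize
  P8: SchoolQuality <- TestScore -> Tutoring -> ClassSize
The empty set is not sufficient: P3 (SchoolQuality <- Attendance -> PeerGroup -> ClassSize) has no collider blocking it and no conditioned non-collider, so it is open.
Try {Attendance, TestScore}:
  P1: blocked at fork node Attendance ∈ conditioning set.
  P2: blocked at fork node Attendance ∈ conditioning set.
  P3: blocked at fork node Attendance ∈ conditioning set.
  P4: blocked at fork node Attendance ∈ conditioning set.
  P5: blocked at fork node TestScore ∈ conditioning set.
  P6: blocked at fork node TestScore ∈ conditioning set.
  P7: blocked at fork node TestScore ∈ conditioning set.
  P8: blocked at fork node TestScore ∈ conditioning set.
{Attendance, TestScore} contains no descendant of SchoolQuality and blocks every backdoor path.
Every element of {Attendance, TestScore} is needed (dropping Attendance leaves P3 open; dropping TestScore leaves P6 open), so no proper subset is valid.
Among all size-2 subsets of the eligible variables, only {Attendance, TestScore} blocks every backdoor path, so it is the unique smallest valid adjustment set.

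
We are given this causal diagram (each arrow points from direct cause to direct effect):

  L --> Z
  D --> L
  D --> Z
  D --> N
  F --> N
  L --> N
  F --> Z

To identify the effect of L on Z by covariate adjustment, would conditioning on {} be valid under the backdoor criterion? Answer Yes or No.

No

Backdoor paths from L to Z (paths whose first edge points into L):
  P1: L <- D -> N <- F -> Z
  P2: L <- D -> Z
Condition 1 (no descendant of L in the set): holds — descendants of L are {N, Z}; none are in {}.
Condition 2 (every backdoor path blocked by {}):
  P1: blocked at collider N (neither it nor any descendant is in the conditioning set).
  P2: open — no interior node is in the conditioning set.
{} does not satisfy the backdoor criterion.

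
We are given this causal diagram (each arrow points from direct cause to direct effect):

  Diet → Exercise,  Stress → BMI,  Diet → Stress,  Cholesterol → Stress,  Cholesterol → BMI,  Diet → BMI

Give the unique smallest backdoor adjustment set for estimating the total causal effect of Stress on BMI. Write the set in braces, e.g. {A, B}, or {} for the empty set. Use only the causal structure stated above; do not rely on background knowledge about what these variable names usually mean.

Variables eligible for adjustment (non-descendants of Stress, excluding Stress and BMI): {Cholesterol, Diet, Exercise}.
Backdoor paths from Stress to BMI:
  P1: Stress <- Cholesterol -> BMI
  P2: Stress <- Diet -> BMI
The empty set is not sufficient: P1 (Stress <- Cholesterol -> BMI) has no collider blocking it and no conditioned non-collider, so it is open.
Try {Cholesterol, Diet}:
  P1: blocked at fork node Cholesterol ∈ conditioning set.
  P2: blocked at fork node Diet ∈ conditioning set.
{Cholesterol, Diet} contains no descendant of Stress and blocks every backdoor path.
Every element of {Cholesterol, Diet} is needed (dropping Cholesterol leaves P1 open; dropping Diet leaves P2 open), so no proper subset is valid.
Among all size-2 subsets of the eligible variables, only {Cholesterol, Diet} blocks every backdoor path, so it is the unique smallest valid adjustment set.

{Cholesterol, Diet}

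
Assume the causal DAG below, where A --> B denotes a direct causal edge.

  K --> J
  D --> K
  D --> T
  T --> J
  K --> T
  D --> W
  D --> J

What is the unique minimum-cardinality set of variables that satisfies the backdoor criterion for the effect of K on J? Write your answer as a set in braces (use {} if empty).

Variables eligible for adjustment (non-descendants of K, excluding K and J): {D, W}.
Backdoor paths from K to J:
  P1: K <- D -> T -> J
  P2: K <- D -> J
The empty set is not sufficient: P1 (K <- D -> T -> J) has no collider blocking it and no conditioned non-collider, so it is open.
Try {D}:
  P1: blocked at fork node D ∈ conditioning set.
  P2: blocked at fork node D ∈ conditioning set.
{D} contains no descendant of K and blocks every backdoor path.
No other singleton works — e.g. {W} leaves P1 open — so {D} is the unique smallest valid adjustment set.

{D}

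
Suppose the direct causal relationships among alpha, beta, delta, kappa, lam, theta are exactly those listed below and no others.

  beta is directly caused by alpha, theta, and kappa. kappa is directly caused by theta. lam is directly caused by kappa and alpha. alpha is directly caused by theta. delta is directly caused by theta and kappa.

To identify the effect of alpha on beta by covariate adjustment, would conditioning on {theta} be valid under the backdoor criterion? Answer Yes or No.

Backdoor paths from alpha to beta (paths whose first edge points into alpha):
  P1: alpha <- theta -> kappa -> beta
  P2: alpha <- theta -> delta <- kappa -> beta
  P3: alpha <- theta -> beta
Condition 1 (no descendant of alpha in the set): holds — descendants of alpha are {beta, lam}; none are in {theta}.
Condition 2 (every backdoor path blocked by {theta}):
  P1: blocked at fork node theta ∈ conditioning set.
  P2: blocked at fork node theta ∈ conditioning set.
  P3: blocked at fork node theta ∈ conditioning set.
{theta} satisfies the backdoor criterion.

Yes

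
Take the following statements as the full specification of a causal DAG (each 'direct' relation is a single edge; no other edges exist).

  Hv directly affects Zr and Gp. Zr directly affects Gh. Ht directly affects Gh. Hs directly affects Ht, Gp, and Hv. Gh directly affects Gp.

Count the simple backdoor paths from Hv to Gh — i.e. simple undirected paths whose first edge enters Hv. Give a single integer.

2

A backdoor path from Hv to Gh is any simple undirected path whose first edge points into Hv (i.e. leaves Hv via a parent).
Parents of Hv: {Hs}.
Enumerating:
  P1: Hv <- Hs -> Ht -> Gh
  P2: Hv <- Hs -> Gp <- Gh
That exhausts the simple backdoor paths. Count: 2.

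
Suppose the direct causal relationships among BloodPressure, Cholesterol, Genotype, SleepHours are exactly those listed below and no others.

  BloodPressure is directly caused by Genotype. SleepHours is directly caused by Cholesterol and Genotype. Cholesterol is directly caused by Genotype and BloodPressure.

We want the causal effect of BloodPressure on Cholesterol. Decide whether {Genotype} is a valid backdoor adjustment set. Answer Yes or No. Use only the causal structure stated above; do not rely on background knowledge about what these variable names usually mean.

Backdoor paths from BloodPressure to Cholesterol (paths whose first edge points into BloodPressure):
  P1: BloodPressure <- Genotype -> Cholesterol
  P2: BloodPressure <- Genotype -> SleepHours <- Cholesterol
Condition 1 (no descendant of BloodPressure in the set): holds — descendants of BloodPressure are {Cholesterol, SleepHours}; none are in {Genotype}.
Condition 2 (every backdoor path blocked by {Genotype}):
  P1: blocked at fork node Genotype ∈ conditioning set.
  P2: blocked at fork node Genotype ∈ conditioning set.
{Genotype} satisfies the backdoor criterion.

Yes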